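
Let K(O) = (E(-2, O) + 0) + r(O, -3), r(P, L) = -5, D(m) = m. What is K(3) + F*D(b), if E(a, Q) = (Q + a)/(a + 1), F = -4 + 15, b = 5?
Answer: 49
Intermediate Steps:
F = 11
E(a, Q) = (Q + a)/(1 + a)
K(O) = -3 - O (K(O) = ((O - 2)/(1 - 2) + 0) - 5 = ((-2 + O)/(-1) + 0) - 5 = (-(-2 + O) + 0) - 5 = ((2 - O) + 0) - 5 = (2 - O) - 5 = -3 - O)
K(3) + F*D(b) = (-3 - 1*3) + 11*5 = (-3 - 3) + 55 = -6 + 55 = 49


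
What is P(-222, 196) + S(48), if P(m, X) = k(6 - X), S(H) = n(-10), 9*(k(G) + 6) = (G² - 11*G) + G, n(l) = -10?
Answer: 37856/9 ≈ 4206.2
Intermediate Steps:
k(G) = -6 - 10*G/9 + G²/9 (k(G) = -6 + ((G² - 11*G) + G)/9 = -6 + (G² - 10*G)/9 = -6 + (-10*G/9 + G²/9) = -6 - 10*G/9 + G²/9)
S(H) = -10
P(m, X) = -38/3 + (6 - X)²/9 + 10*X/9 (P(m, X) = -6 - 10*(6 - X)/9 + (6 - X)²/9 = -6 + (-20/3 + 10*X/9) + (6 - X)²/9 = -38/3 + (6 - X)²/9 + 10*X/9)
P(-222, 196) + S(48) = (-26/3 - 2/9*196 + (⅑)*196²) - 10 = (-26/3 - 392/9 + (⅑)*38416) - 10 = (-26/3 - 392/9 + 38416/9) - 10 = 37946/9 - 10 = 37856/9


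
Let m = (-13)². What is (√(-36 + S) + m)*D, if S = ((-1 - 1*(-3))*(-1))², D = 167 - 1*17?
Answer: 25350 + 600*I*√2 ≈ 25350.0 + 848.53*I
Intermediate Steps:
m = 169
D = 150 (D = 167 - 17 = 150)
S = 4 (S = ((-1 + 3)*(-1))² = (2*(-1))² = (-2)² = 4)
(√(-36 + S) + m)*D = (√(-36 + 4) + 169)*150 = (√(-32) + 169)*150 = (4*I*√2 + 169)*150 = (169 + 4*I*√2)*150 = 25350 + 600*I*√2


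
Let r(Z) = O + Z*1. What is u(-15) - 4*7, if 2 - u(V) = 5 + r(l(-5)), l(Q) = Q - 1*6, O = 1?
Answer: -21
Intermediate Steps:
l(Q) = -6 + Q (l(Q) = Q - 6 = -6 + Q)
r(Z) = 1 + Z (r(Z) = 1 + Z*1 = 1 + Z)
u(V) = 7 (u(V) = 2 - (5 + (1 + (-6 - 5))) = 2 - (5 + (1 - 11)) = 2 - (5 - 10) = 2 - 1*(-5) = 2 + 5 = 7)
u(-15) - 4*7 = 7 - 4*7 = 7 - 28 = -21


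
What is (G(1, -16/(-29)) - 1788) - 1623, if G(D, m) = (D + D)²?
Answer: -3407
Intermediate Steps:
G(D, m) = 4*D² (G(D, m) = (2*D)² = 4*D²)
(G(1, -16/(-29)) - 1788) - 1623 = (4*1² - 1788) - 1623 = (4*1 - 1788) - 1623 = (4 - 1788) - 1623 = -1784 - 1623 = -3407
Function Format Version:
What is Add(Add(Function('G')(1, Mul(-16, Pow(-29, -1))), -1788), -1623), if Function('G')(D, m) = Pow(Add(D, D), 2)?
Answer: -3407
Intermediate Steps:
Function('G')(D, m) = Mul(4, Pow(D, 2)) (Function('G')(D, m) = Pow(Mul(2, D), 2) = Mul(4, Pow(D, 2)))
Add(Add(Function('G')(1, Mul(-16, Pow(-29, -1))), -1788), -1623) = Add(Add(Mul(4, Pow(1, 2)), -1788), -1623) = Add(Add(Mul(4, 1), -1788), -1623) = Add(Add(4, -1788), -1623) = Add(-1784, -1623) = -3407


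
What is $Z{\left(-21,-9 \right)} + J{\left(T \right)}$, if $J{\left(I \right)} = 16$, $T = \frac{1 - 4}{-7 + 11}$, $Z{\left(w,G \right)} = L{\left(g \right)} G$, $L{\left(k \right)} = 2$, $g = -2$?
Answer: $-2$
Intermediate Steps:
$Z{\left(w,G \right)} = 2 G$
$T = - \frac{3}{4} \approx -0.75$
$Z{\left(-21,-9 \right)} + J{\left(T \right)} = 2 \left(-9\right) + 16 = -18 + 16 = -2$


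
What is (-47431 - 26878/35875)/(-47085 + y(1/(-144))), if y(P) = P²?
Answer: 35284667966208/35026719804125 ≈ 1.0074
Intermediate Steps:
(-47431 - 26878/35875)/(-47085 + y(1/(-144))) = (-47431 - 26878/35875)/(-47085 + (1/(-144))²) = (-47431 - 26878*1/35875)/(-47085 + (-1/144)²) = (-47431 - 26878/35875)/(-47085 + 1/20736) = -1701614003/(35875*(-976354559/20736)) = -1701614003/35875*(-20736/976354559) = 35284667966208/35026719804125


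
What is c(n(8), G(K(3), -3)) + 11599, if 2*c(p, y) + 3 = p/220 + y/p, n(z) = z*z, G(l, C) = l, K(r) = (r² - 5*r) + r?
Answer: 81647259/7040 ≈ 11598.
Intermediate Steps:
K(r) = r² - 4*r
n(z) = z²
c(p, y) = -3/2 + p/440 + y/(2*p) (c(p, y) = -3/2 + (p/220 + y/p)/2 = -3/2 + (p/440 + y/(2*p)) = -3/2 + p/440 + y/(2*p))
c(n(8), G(K(3), -3)) + 11599 = (220*(3*(-4 + 3)) + 8²*(-660 + 8²))/(440*(8²)) + 11599 = (1/440)*(220*(3*(-1)) + 64*(-660 + 64))/64 + 11599 = (1/440)*(1/64)*(220*(-3) + 64*(-596)) + 11599 = (1/440)*(1/64)*(-660 - 38144) + 11599 = (1/440)*(1/64)*(-38804) + 11599 = -9701/7040 + 11599 = 81647259/7040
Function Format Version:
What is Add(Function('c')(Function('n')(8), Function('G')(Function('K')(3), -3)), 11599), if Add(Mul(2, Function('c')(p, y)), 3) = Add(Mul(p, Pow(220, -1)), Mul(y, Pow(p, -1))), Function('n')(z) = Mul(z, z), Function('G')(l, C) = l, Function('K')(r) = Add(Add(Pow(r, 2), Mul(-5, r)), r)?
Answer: Rational(81647259, 7040) ≈ 11598.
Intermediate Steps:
Function('K')(r) = Add(Pow(r, 2), Mul(-4, r))
Function('n')(z) = Pow(z, 2)
Function('c')(p, y) = Add(Rational(-3, 2), Mul(Rational(1, 440), p), Mul(Rational(1, 2), y, Pow(p, -1))) (Function('c')(p, y) = Add(Rational(-3, 2), Mul(Rational(1, 2), Add(Mul(p, Pow(220, -1)), Mul(y, Pow(p, -1))))) = Add(Rational(-3, 2), Mul(Rational(1, 2), Add(Mul(p, Rational(1, 220)), Mul(y, Pow(p, -1))))) = Add(Rational(-3, 2), Mul(Rational(1, 2), Add(Mul(Rational(1, 220), p), Mul(y, Pow(p, -1))))) = Add(Rational(-3, 2), Add(Mul(Rational(1, 440), p), Mul(Rational(1, 2), y, Pow(p, -1)))) = Add(Rational(-3, 2), Mul(Rational(1, 440), p), Mul(Rational(1, 2), y, Pow(p, -1))))
Add(Function('c')(Function('n')(8), Function('G')(Function('K')(3), -3)), 11599) = Add(Mul(Rational(1, 440), Pow(Pow(8, 2), -1), Add(Mul(220, Mul(3, Add(-4, 3))), Mul(Pow(8, 2), Add(-660, Pow(8, 2))))), 11599) = Add(Mul(Rational(1, 440), Pow(64, -1), Add(Mul(220, Mul(3, -1)), Mul(64, Add(-660, 64)))), 11599) = Add(Mul(Rational(1, 440), Rational(1, 64), Add(Mul(220, -3), Mul(64, -596))), 11599) = Add(Mul(Rational(1, 440), Rational(1, 64), Add(-660, -38144)), 11599) = Add(Mul(Rational(1, 440), Rational(1, 64), -38804), 11599) = Add(Rational(-9701, 7040), 11599) = Rational(81647259, 7040)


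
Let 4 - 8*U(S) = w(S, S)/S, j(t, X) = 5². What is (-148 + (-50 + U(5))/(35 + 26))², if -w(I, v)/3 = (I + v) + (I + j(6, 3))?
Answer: 329386201/14884 ≈ 22130.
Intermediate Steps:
j(t, X) = 25
w(I, v) = -75 - 6*I - 3*v (w(I, v) = -3*((I + v) + (I + 25)) = -3*((I + v) + (25 + I)) = -3*(25 + v + 2*I) = -75 - 6*I - 3*v)
U(S) = ½ - (-75 - 9*S)/(8*S) (U(S) = ½ - (-75 - 6*S - 3*S)/(8*S) = ½ - (-75 - 9*S)/(8*S))
(-148 + (-50 + U(5))/(35 + 26))² = (-148 + (-50 + (⅛)*(75 + 13*5)/5)/(35 + 26))² = (-148 + (-50 + (⅛)*(⅕)*(75 + 65))/61)² = (-148 + (-50 + (⅛)*(⅕)*140)*(1/61))² = (-148 + (-50 + 7/2)*(1/61))² = (-148 - 93/2*1/61)² = (-148 - 93/122)² = (-18149/122)² = 329386201/14884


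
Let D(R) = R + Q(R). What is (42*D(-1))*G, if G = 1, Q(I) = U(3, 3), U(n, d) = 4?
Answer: 126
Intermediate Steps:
Q(I) = 4
D(R) = 4 + R (D(R) = R + 4 = 4 + R)
(42*D(-1))*G = (42*(4 - 1))*1 = (42*3)*1 = 126*1 = 126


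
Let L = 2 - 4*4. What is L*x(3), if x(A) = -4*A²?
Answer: 504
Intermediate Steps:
L = -14 (L = 2 - 16 = -14)
L*x(3) = -(-56)*3² = -(-56)*9 = -14*(-36) = 504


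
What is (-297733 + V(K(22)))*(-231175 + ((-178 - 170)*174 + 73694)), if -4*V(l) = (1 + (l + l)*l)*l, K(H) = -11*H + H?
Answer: -1095904064626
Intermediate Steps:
K(H) = -10*H
V(l) = -l*(1 + 2*l**2)/4 (V(l) = -(1 + (l + l)*l)*l/4 = -(1 + (2*l)*l)*l/4 = -(1 + 2*l**2)*l/4 = -l*(1 + 2*l**2)/4)
(-297733 + V(K(22)))*(-231175 + ((-178 - 170)*174 + 73694)) = (-297733 + (-(-10*22)**3/2 - (-5)*22/2))*(-231175 + ((-178 - 170)*174 + 73694)) = (-297733 + (-1/2*(-220)**3 - 1/4*(-220)))*(-231175 + (-348*174 + 73694)) = (-297733 + (-1/2*(-10648000) + 55))*(-231175 + (-60552 + 73694)) = (-297733 + (5324000 + 55))*(-231175 + 13142) = (-297733 + 5324055)*(-218033) = 5026322*(-218033) = -1095904064626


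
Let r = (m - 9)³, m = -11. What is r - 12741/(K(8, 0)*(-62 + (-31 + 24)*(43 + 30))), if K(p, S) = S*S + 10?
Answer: -15275753/1910 ≈ -7997.8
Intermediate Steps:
K(p, S) = 10 + S² (K(p, S) = S² + 10 = 10 + S²)
r = -8000 (r = (-11 - 9)³ = (-20)³ = -8000)
r - 12741/(K(8, 0)*(-62 + (-31 + 24)*(43 + 30))) = -8000 - 12741/((10 + 0²)*(-62 + (-31 + 24)*(43 + 30))) = -8000 - 12741/((10 + 0)*(-62 - 7*73)) = -8000 - 12741/(10*(-62 - 511)) = -8000 - 12741/(10*(-573)) = -8000 - 12741/(-5730) = -8000 - 12741*(-1)/5730 = -8000 - 1*(-4247/1910) = -8000 + 4247/1910 = -15275753/1910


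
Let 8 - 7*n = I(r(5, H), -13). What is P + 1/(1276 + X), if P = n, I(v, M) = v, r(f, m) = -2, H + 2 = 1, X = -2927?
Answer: 16503/11557 ≈ 1.4280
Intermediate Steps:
H = -1 (H = -2 + 1 = -1)
n = 10/7 (n = 8/7 - ⅐*(-2) = 8/7 + 2/7 = 10/7 ≈ 1.4286)
P = 10/7 ≈ 1.4286
P + 1/(1276 + X) = 10/7 + 1/(1276 - 2927) = 10/7 + 1/(-1651) = 10/7 - 1/1651 = 16503/11557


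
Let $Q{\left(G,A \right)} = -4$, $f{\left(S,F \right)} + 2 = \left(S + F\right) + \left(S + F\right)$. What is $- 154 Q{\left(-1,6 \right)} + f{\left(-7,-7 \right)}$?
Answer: $586$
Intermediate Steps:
$f{\left(S,F \right)} = -2 + 2 F + 2 S$ ($f{\left(S,F \right)} = -2 + \left(\left(S + F\right) + \left(S + F\right)\right) = -2 + \left(\left(F + S\right) + \left(F + S\right)\right) = -2 + \left(2 F + 2 S\right) = -2 + 2 F + 2 S$)
$- 154 Q{\left(-1,6 \right)} + f{\left(-7,-7 \right)} = \left(-154\right) \left(-4\right) + \left(-2 + 2 \left(-7\right) + 2 \left(-7\right)\right) = 616 - 30 = 586$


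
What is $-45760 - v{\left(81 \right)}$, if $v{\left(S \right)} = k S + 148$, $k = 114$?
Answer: $-55142$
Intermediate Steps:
$v{\left(S \right)} = 148 + 114 S$ ($v{\left(S \right)} = 114 S + 148 = 148 + 114 S$)
$-45760 - v{\left(81 \right)} = -45760 - \left(148 + 114 \cdot 81\right) = -45760 - \left(148 + 9234\right) = -45760 - 9382 = -55142$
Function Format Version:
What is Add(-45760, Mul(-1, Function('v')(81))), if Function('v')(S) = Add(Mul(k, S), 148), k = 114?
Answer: -55142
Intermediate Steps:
Function('v')(S) = Add(148, Mul(114, S)) (Function('v')(S) = Add(Mul(114, S), 148) = Add(148, Mul(114, S)))
Add(-45760, Mul(-1, Function('v')(81))) = Add(-45760, Mul(-1, Add(148, Mul(114, 81)))) = Add(-45760, Mul(-1, Add(148, 9234))) = Add(-45760, Mul(-1, 9382)) = Add(-45760, -9382) = -55142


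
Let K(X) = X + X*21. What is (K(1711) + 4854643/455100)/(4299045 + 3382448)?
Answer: 17135728843/3495847464300 ≈ 0.0049017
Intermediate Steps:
K(X) = 22*X (K(X) = X + 21*X = 22*X)
(K(1711) + 4854643/455100)/(4299045 + 3382448) = (22*1711 + 4854643/455100)/(4299045 + 3382448) = (37642 + 4854643*(1/455100))/7681493 = (37642 + 4854643/455100)*(1/7681493) = (17135728843/455100)*(1/7681493) = 17135728843/3495847464300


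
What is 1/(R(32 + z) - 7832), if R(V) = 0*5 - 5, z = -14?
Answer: -1/7837 ≈ -0.00012760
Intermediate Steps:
R(V) = -5 (R(V) = 0 - 5 = -5)
1/(R(32 + z) - 7832) = 1/(-5 - 7832) = 1/(-7837) = -1/7837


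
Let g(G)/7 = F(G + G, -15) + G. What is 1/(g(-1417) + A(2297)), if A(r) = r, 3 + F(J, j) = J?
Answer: -1/27481 ≈ -3.6389e-5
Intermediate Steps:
F(J, j) = -3 + J
g(G) = -21 + 21*G (g(G) = 7*((-3 + (G + G)) + G) = 7*((-3 + 2*G) + G) = 7*(-3 + 3*G) = -21 + 21*G)
1/(g(-1417) + A(2297)) = 1/((-21 + 21*(-1417)) + 2297) = 1/((-21 - 29757) + 2297) = 1/(-29778 + 2297) = 1/(-27481) = -1/27481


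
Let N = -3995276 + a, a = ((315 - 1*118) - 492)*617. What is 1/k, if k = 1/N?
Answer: -4177291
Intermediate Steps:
a = -182015 (a = ((315 - 118) - 492)*617 = (197 - 492)*617 = -295*617 = -182015)
N = -4177291 (N = -3995276 - 182015 = -4177291)
k = -1/4177291 (k = 1/(-4177291) = -1/4177291 ≈ -2.3939e-7)
1/k = 1/(-1/4177291) = -4177291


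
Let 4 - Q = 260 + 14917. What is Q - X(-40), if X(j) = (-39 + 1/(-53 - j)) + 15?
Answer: -196936/13 ≈ -15149.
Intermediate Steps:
Q = -15173 (Q = 4 - (260 + 14917) = 4 - 1*15177 = 4 - 15177 = -15173)
X(j) = -24 + 1/(-53 - j)
Q - X(-40) = -15173 - (-1273 - 24*(-40))/(53 - 40) = -15173 - (-1273 + 960)/13 = -15173 - (-313)/13 = -15173 - 1*(-313/13) = -15173 + 313/13 = -196936/13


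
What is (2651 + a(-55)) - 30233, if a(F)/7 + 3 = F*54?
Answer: -48393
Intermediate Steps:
a(F) = -21 + 378*F (a(F) = -21 + 7*(F*54) = -21 + 7*(54*F) = -21 + 378*F)
(2651 + a(-55)) - 30233 = (2651 + (-21 + 378*(-55))) - 30233 = (2651 + (-21 - 20790)) - 30233 = (2651 - 20811) - 30233 = -18160 - 30233 = -48393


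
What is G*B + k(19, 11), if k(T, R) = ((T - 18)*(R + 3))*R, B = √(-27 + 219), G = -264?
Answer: 154 - 2112*√3 ≈ -3504.1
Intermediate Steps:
B = 8*√3 (B = √192 = 8*√3 ≈ 13.856)
k(T, R) = R*(-18 + T)*(3 + R) (k(T, R) = ((-18 + T)*(3 + R))*R = R*(-18 + T)*(3 + R))
G*B + k(19, 11) = -2112*√3 + 11*(-54 - 18*11 + 3*19 + 11*19) = -2112*√3 + 11*(-54 - 198 + 57 + 209) = -2112*√3 + 11*14 = -2112*√3 + 154 = 154 - 2112*√3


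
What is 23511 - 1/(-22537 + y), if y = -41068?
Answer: 1495417156/63605 ≈ 23511.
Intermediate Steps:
23511 - 1/(-22537 + y) = 23511 - 1/(-22537 - 41068) = 23511 - 1/(-63605) = 23511 - 1*(-1/63605) = 23511 + 1/63605 = 1495417156/63605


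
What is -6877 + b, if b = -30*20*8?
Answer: -11677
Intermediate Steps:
b = -4800 (b = -600*8 = -4800)
-6877 + b = -6877 - 4800 = -11677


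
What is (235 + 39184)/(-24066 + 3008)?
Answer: -39419/21058 ≈ -1.8719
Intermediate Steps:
(235 + 39184)/(-24066 + 3008) = 39419/(-21058) = 39419*(-1/21058) = -39419/21058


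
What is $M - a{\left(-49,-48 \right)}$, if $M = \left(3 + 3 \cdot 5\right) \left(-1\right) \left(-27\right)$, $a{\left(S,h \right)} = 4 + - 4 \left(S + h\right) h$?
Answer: $19106$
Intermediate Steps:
$a{\left(S,h \right)} = 4 + h \left(- 4 S - 4 h\right)$ ($a{\left(S,h \right)} = 4 + \left(- 4 S - 4 h\right) h = 4 + h \left(- 4 S - 4 h\right)$)
$M = 486$ ($M = \left(3 + 15\right) \left(-1\right) \left(-27\right) = 18 \left(-1\right) \left(-27\right) = \left(-18\right) \left(-27\right) = 486$)
$M - a{\left(-49,-48 \right)} = 486 - \left(4 - 4 \left(-48\right)^{2} - \left(-196\right) \left(-48\right)\right) = 486 - \left(4 - 9216 - 9408\right) = 486 - -18620 = 486 + 18620 = 19106$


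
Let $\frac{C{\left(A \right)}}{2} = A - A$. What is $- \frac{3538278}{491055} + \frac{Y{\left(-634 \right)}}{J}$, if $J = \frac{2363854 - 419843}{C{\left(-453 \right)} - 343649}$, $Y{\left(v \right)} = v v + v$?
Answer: $- \frac{22576730189756616}{318205440535} \approx -70950.0$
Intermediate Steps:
$Y{\left(v \right)} = v + v^{2}$ ($Y{\left(v \right)} = v^{2} + v = v + v^{2}$)
$C{\left(A \right)} = 0$ ($C{\left(A \right)} = 2 \left(A - A\right) = 2 \cdot 0 = 0$)
$J = - \frac{1944011}{343649}$ ($J = \frac{2363854 - 419843}{0 - 343649} = \frac{1944011}{-343649} = 1944011 \left(- \frac{1}{343649}\right) = - \frac{1944011}{343649} \approx -5.657$)
$- \frac{3538278}{491055} + \frac{Y{\left(-634 \right)}}{J} = - \frac{3538278}{491055} + \frac{\left(-634\right) \left(1 - 634\right)}{- \frac{1944011}{343649}} = \left(-3538278\right) \frac{1}{491055} + \left(-634\right) \left(-633\right) \left(- \frac{343649}{1944011}\right) = - \frac{1179426}{163685} + 401322 \left(- \frac{343649}{1944011}\right) = - \frac{1179426}{163685} - \frac{137913903978}{1944011} = - \frac{22576730189756616}{318205440535}$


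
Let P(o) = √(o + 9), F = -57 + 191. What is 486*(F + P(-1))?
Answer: 65124 + 972*√2 ≈ 66499.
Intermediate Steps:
F = 134
P(o) = √(9 + o)
486*(F + P(-1)) = 486*(134 + √(9 - 1)) = 486*(134 + √8) = 486*(134 + 2*√2) = 65124 + 972*√2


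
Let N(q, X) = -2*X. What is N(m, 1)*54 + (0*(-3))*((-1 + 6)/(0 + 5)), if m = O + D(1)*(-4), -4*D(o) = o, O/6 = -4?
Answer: -108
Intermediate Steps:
O = -24 (O = 6*(-4) = -24)
D(o) = -o/4
m = -23 (m = -24 - 1/4*1*(-4) = -24 - 1/4*(-4) = -24 + 1 = -23)
N(m, 1)*54 + (0*(-3))*((-1 + 6)/(0 + 5)) = -2*1*54 + (0*(-3))*((-1 + 6)/(0 + 5)) = -2*54 + 0*(5/5) = -108 + 0*(5*(1/5)) = -108 + 0*1 = -108 + 0 = -108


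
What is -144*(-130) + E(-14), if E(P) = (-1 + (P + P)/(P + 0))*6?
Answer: 18726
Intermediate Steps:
E(P) = 6 (E(P) = (-1 + (2*P)/P)*6 = (-1 + 2)*6 = 1*6 = 6)
-144*(-130) + E(-14) = -144*(-130) + 6 = 18720 + 6 = 18726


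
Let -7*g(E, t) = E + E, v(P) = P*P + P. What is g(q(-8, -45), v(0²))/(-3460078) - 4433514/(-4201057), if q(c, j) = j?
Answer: 451183830603/427528967719 ≈ 1.0553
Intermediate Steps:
v(P) = P + P² (v(P) = P² + P = P + P²)
g(E, t) = -2*E/7 (g(E, t) = -(E + E)/7 = -2*E/7)
g(q(-8, -45), v(0²))/(-3460078) - 4433514/(-4201057) = -2/7*(-45)/(-3460078) - 4433514/(-4201057) = (90/7)*(-1/3460078) - 4433514*(-1/4201057) = -45/12110273 + 4433514/4201057 = 451183830603/427528967719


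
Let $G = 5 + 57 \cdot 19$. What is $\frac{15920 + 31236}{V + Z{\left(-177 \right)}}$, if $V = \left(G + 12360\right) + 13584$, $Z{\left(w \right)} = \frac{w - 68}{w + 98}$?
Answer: $\frac{3725324}{2135773} \approx 1.7443$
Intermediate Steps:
$G = 1088$ ($G = 5 + 1083 = 1088$)
$Z{\left(w \right)} = \frac{-68 + w}{98 + w}$
$V = 27032$ ($V = \left(1088 + 12360\right) + 13584 = 13448 + 13584 = 27032$)
$\frac{15920 + 31236}{V + Z{\left(-177 \right)}} = \frac{15920 + 31236}{27032 + \frac{-68 - 177}{98 - 177}} = \frac{47156}{27032 + \frac{1}{-79} \left(-245\right)} = \frac{47156}{27032 - - \frac{245}{79}} = \frac{47156}{27032 + \frac{245}{79}} = \frac{47156}{\frac{2135773}{79}} = 47156 \cdot \frac{79}{2135773} = \frac{3725324}{2135773}$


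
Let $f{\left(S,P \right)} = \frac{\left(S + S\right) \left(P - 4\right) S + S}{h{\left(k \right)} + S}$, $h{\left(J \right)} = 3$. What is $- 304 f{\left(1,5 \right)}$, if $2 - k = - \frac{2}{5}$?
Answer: $-228$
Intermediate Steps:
$k = \frac{12}{5}$ ($k = 2 - - \frac{2}{5} = 2 + \frac{2}{5} = \frac{12}{5} \approx 2.4$)
$f{\left(S,P \right)} = \frac{S + 2 S^{2} \left(-4 + P\right)}{3 + S}$ ($f{\left(S,P \right)} = \frac{\left(S + S\right) \left(P - 4\right) S + S}{3 + S} = \frac{2 S \left(-4 + P\right) S + S}{3 + S} = \frac{2 S^{2} \left(-4 + P\right) + S}{3 + S} = \frac{S + 2 S^{2} \left(-4 + P\right)}{3 + S}$)
$- 304 f{\left(1,5 \right)} = - 304 \cdot 1 \frac{1}{3 + 1} \left(1 - 8 + 2 \cdot 5 \cdot 1\right) = - 304 \cdot 1 \cdot \frac{1}{4} \left(1 - 8 + 10\right) = - 304 \cdot 1 \cdot \frac{1}{4} \cdot 3 = \left(-304\right) \frac{3}{4} = -228$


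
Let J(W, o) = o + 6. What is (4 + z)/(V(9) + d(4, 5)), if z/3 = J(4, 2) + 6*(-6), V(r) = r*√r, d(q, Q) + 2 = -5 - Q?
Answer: -16/3 ≈ -5.3333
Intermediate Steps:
d(q, Q) = -7 - Q (d(q, Q) = -2 + (-5 - Q) = -7 - Q)
J(W, o) = 6 + o
V(r) = r^(3/2)
z = -84 (z = 3*((6 + 2) + 6*(-6)) = 3*(8 - 36) = 3*(-28) = -84)
(4 + z)/(V(9) + d(4, 5)) = (4 - 84)/(9^(3/2) + (-7 - 1*5)) = -80/(27 + (-7 - 5)) = -80/(27 - 12) = -80/15 = -80*1/15 = -16/3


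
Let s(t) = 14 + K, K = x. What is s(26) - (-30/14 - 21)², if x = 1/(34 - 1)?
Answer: -843365/1617 ≈ -521.56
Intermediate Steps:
x = 1/33 ≈ 0.030303
K = 1/33 ≈ 0.030303
s(t) = 463/33 (s(t) = 14 + 1/33 = 463/33)
s(26) - (-30/14 - 21)² = 463/33 - (-30/14 - 21)² = 463/33 - (-30*1/14 - 21)² = 463/33 - (-15/7 - 21)² = 463/33 - (-162/7)² = 463/33 - 1*26244/49 = 463/33 - 26244/49 = -843365/1617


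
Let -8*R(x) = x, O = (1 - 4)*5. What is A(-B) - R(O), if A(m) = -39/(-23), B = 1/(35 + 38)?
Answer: -33/184 ≈ -0.17935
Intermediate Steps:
O = -15 (O = -3*5 = -15)
R(x) = -x/8
B = 1/73 ≈ 0.013699
A(m) = 39/23 (A(m) = -39*(-1/23) = 39/23)
A(-B) - R(O) = 39/23 - (-1)*(-15)/8 = 39/23 - 1*15/8 = 39/23 - 15/8 = -33/184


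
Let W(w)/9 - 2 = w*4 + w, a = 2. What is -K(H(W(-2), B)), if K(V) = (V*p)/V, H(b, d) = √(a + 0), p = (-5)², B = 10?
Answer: -25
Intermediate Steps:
W(w) = 18 + 45*w (W(w) = 18 + 9*(w*4 + w) = 18 + 9*(4*w + w) = 18 + 9*(5*w) = 18 + 45*w)
p = 25
H(b, d) = √2 (H(b, d) = √(2 + 0) = √2)
K(V) = 25 (K(V) = (V*25)/V = (25*V)/V = 25)
-K(H(W(-2), B)) = -1*25 = -25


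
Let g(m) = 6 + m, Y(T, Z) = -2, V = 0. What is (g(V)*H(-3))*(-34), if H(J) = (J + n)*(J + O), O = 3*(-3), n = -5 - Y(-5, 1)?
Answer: -14688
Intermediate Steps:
n = -3 (n = -5 - 1*(-2) = -5 + 2 = -3)
O = -9
H(J) = (-9 + J)*(-3 + J) (H(J) = (J - 3)*(J - 9) = (-3 + J)*(-9 + J) = (-9 + J)*(-3 + J))
(g(V)*H(-3))*(-34) = ((6 + 0)*(27 + (-3)**2 - 12*(-3)))*(-34) = (6*(27 + 9 + 36))*(-34) = (6*72)*(-34) = 432*(-34) = -14688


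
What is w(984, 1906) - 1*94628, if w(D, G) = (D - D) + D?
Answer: -93644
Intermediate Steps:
w(D, G) = D (w(D, G) = 0 + D = D)
w(984, 1906) - 1*94628 = 984 - 1*94628 = 984 - 94628 = -93644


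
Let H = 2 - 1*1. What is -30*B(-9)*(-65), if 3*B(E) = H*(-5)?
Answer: -3250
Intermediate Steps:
H = 1 (H = 2 - 1 = 1)
B(E) = -5/3 (B(E) = (1*(-5))/3 = (⅓)*(-5) = -5/3)
-30*B(-9)*(-65) = -30*(-5/3)*(-65) = 50*(-65) = -3250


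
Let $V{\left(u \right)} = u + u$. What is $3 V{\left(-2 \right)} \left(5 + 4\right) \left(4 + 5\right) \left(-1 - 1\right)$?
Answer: $1944$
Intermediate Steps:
$V{\left(u \right)} = 2 u$
$3 V{\left(-2 \right)} \left(5 + 4\right) \left(4 + 5\right) \left(-1 - 1\right) = 3 \cdot 2 \left(-2\right) \left(5 + 4\right) \left(4 + 5\right) \left(-1 - 1\right) = 3 \left(\left(-4\right) 9\right) 9 \left(-2\right) = 3 \left(-36\right) \left(-18\right) = \left(-108\right) \left(-18\right) = 1944$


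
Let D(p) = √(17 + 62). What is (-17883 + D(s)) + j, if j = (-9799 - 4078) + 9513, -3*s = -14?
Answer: -22247 + √79 ≈ -22238.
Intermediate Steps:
s = 14/3 (s = -⅓*(-14) = 14/3 ≈ 4.6667)
D(p) = √79
j = -4364 (j = -13877 + 9513 = -4364)
(-17883 + D(s)) + j = (-17883 + √79) - 4364 = -22247 + √79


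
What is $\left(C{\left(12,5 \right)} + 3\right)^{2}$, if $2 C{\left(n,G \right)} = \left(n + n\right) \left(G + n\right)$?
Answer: $42849$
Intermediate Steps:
$C{\left(n,G \right)} = n \left(G + n\right)$ ($C{\left(n,G \right)} = \frac{\left(n + n\right) \left(G + n\right)}{2} = \frac{2 n \left(G + n\right)}{2} = n \left(G + n\right)$)
$\left(C{\left(12,5 \right)} + 3\right)^{2} = \left(12 \left(5 + 12\right) + 3\right)^{2} = \left(12 \cdot 17 + 3\right)^{2} = \left(204 + 3\right)^{2} = 207^{2} = 42849$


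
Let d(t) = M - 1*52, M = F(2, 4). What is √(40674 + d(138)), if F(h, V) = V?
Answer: 3*√4514 ≈ 201.56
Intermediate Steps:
M = 4
d(t) = -48 (d(t) = 4 - 1*52 = 4 - 52 = -48)
√(40674 + d(138)) = √(40674 - 48) = √40626 = 3*√4514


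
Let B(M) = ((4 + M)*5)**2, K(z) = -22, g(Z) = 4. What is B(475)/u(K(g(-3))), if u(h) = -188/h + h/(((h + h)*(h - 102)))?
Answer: 15647876200/23301 ≈ 6.7155e+5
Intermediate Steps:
u(h) = 1/(2*(-102 + h)) - 188/h (u(h) = -188/h + h/(((2*h)*(-102 + h))) = -188/h + h/((2*h*(-102 + h))) = -188/h + h*(1/(2*h*(-102 + h))) = -188/h + 1/(2*(-102 + h)) = 1/(2*(-102 + h)) - 188/h)
B(M) = (20 + 5*M)**2
B(475)/u(K(g(-3))) = (25*(4 + 475)**2)/(((3/2)*(12784 - 125*(-22))/(-22*(-102 - 22)))) = (25*479**2)/(((3/2)*(-1/22)*(12784 + 2750)/(-124))) = (25*229441)/(((3/2)*(-1/22)*(-1/124)*15534)) = 5736025/(23301/2728) = 5736025*(2728/23301) = 15647876200/23301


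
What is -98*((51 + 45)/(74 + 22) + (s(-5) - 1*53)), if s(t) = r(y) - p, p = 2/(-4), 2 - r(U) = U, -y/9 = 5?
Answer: 441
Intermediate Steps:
y = -45 (y = -9*5 = -45)
r(U) = 2 - U
p = -½ (p = 2*(-¼) = -½ ≈ -0.50000)
s(t) = 95/2 (s(t) = (2 - 1*(-45)) - 1*(-½) = (2 + 45) + ½ = 47 + ½ = 95/2)
-98*((51 + 45)/(74 + 22) + (s(-5) - 1*53)) = -98*((51 + 45)/(74 + 22) + (95/2 - 1*53)) = -98*(96/96 + (95/2 - 53)) = -98*(96*(1/96) - 11/2) = -98*(1 - 11/2) = -98*(-9/2) = 441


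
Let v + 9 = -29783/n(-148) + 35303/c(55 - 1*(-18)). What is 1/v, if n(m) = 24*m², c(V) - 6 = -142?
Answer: -8936832/2400768535 ≈ -0.0037225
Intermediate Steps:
c(V) = -136 (c(V) = 6 - 142 = -136)
v = -2400768535/8936832 (v = -9 + (-29783/(24*(-148)²) + 35303/(-136)) = -9 + (-29783/(24*21904) + 35303*(-1/136)) = -9 + (-29783/525696 - 35303/136) = -9 - 2320337047/8936832 = -2400768535/8936832 ≈ -268.64)
1/v = 1/(-2400768535/8936832) = -8936832/2400768535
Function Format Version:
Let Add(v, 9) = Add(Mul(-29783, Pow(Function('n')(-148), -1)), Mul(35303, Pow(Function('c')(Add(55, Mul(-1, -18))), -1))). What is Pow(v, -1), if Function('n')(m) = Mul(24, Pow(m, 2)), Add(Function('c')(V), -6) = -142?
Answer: Rational(-8936832, 2400768535) ≈ -0.0037225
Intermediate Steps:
Function('c')(V) = -136 (Function('c')(V) = Add(6, -142) = -136)
v = Rational(-2400768535, 8936832) (v = Add(-9, Add(Mul(-29783, Pow(Mul(24, Pow(-148, 2)), -1)), Mul(35303, Pow(-136, -1)))) = Add(-9, Add(Mul(-29783, Pow(Mul(24, 21904), -1)), Mul(35303, Rational(-1, 136)))) = Add(-9, Add(Mul(-29783, Pow(525696, -1)), Rational(-35303, 136))) = Add(-9, Add(Mul(-29783, Rational(1, 525696)), Rational(-35303, 136))) = Add(-9, Add(Rational(-29783, 525696), Rational(-35303, 136))) = Add(-9, Rational(-2320337047, 8936832)) = Rational(-2400768535, 8936832) ≈ -268.64)
Pow(v, -1) = Pow(Rational(-2400768535, 8936832), -1) = Rational(-8936832, 2400768535)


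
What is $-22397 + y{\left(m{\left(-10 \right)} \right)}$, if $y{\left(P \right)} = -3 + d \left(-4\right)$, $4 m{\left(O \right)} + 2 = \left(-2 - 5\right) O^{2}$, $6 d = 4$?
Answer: $- \frac{67208}{3} \approx -22403.0$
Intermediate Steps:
$d = \frac{2}{3}$ ($d = \frac{1}{6} \cdot 4 = \frac{2}{3} \approx 0.66667$)
$m{\left(O \right)} = - \frac{1}{2} - \frac{7 O^{2}}{4}$ ($m{\left(O \right)} = - \frac{1}{2} + \frac{\left(-2 - 5\right) O^{2}}{4} = - \frac{1}{2} + \frac{\left(-7\right) O^{2}}{4} = - \frac{1}{2} - \frac{7 O^{2}}{4}$)
$y{\left(P \right)} = - \frac{17}{3}$ ($y{\left(P \right)} = -3 + \frac{2}{3} \left(-4\right) = -3 - \frac{8}{3} = - \frac{17}{3}$)
$-22397 + y{\left(m{\left(-10 \right)} \right)} = -22397 - \frac{17}{3} = - \frac{67208}{3}$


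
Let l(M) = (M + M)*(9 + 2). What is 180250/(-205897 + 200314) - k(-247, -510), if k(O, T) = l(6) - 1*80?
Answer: -470566/5583 ≈ -84.286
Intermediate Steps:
l(M) = 22*M (l(M) = (2*M)*11 = 22*M)
k(O, T) = 52 (k(O, T) = 22*6 - 1*80 = 132 - 80 = 52)
180250/(-205897 + 200314) - k(-247, -510) = 180250/(-205897 + 200314) - 1*52 = 180250/(-5583) - 52 = 180250*(-1/5583) - 52 = -180250/5583 - 52 = -470566/5583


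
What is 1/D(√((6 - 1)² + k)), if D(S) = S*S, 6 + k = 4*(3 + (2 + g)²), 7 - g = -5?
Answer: 1/815 ≈ 0.0012270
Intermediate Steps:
g = 12 (g = 7 - 1*(-5) = 7 + 5 = 12)
k = 790 (k = -6 + 4*(3 + (2 + 12)²) = -6 + 4*(3 + 14²) = -6 + 4*(3 + 196) = -6 + 4*199 = -6 + 796 = 790)
D(S) = S²
1/D(√((6 - 1)² + k)) = 1/((√((6 - 1)² + 790))²) = 1/((√(5² + 790))²) = 1/((√(25 + 790))²) = 1/((√815)²) = 1/815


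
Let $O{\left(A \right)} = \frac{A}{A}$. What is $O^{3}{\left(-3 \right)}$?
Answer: $1$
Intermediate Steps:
$O{\left(A \right)} = 1$
$O^{3}{\left(-3 \right)} = 1^{3} = 1$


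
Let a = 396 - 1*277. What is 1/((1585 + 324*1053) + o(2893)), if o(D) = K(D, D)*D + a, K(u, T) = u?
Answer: 1/8712325 ≈ 1.1478e-7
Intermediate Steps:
a = 119 (a = 396 - 277 = 119)
o(D) = 119 + D² (o(D) = D*D + 119 = D² + 119 = 119 + D²)
1/((1585 + 324*1053) + o(2893)) = 1/((1585 + 324*1053) + (119 + 2893²)) = 1/((1585 + 341172) + (119 + 8369449)) = 1/(342757 + 8369568) = 1/8712325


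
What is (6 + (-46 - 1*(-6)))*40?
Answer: -1360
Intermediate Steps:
(6 + (-46 - 1*(-6)))*40 = (6 + (-46 + 6))*40 = (6 - 40)*40 = -34*40 = -1360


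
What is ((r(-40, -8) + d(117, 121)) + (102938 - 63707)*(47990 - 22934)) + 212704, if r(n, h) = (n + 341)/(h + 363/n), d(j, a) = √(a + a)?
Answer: 671515097080/683 + 11*√2 ≈ 9.8318e+8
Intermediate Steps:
d(j, a) = √2*√a (d(j, a) = √(2*a) = √2*√a)
r(n, h) = (341 + n)/(h + 363/n)
((r(-40, -8) + d(117, 121)) + (102938 - 63707)*(47990 - 22934)) + 212704 = ((-40*(341 - 40)/(363 - 8*(-40)) + √2*√121) + (102938 - 63707)*(47990 - 22934)) + 212704 = ((-40*301/(363 + 320) + √2*11) + 39231*25056) + 212704 = ((-40*301/683 + 11*√2) + 982971936) + 212704 = ((-40*1/683*301 + 11*√2) + 982971936) + 212704 = ((-12040/683 + 11*√2) + 982971936) + 212704 = (671369820248/683 + 11*√2) + 212704 = 671515097080/683 + 11*√2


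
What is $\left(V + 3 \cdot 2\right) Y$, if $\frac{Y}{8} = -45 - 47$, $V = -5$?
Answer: $-736$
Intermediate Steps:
$Y = -736$ ($Y = 8 \left(-45 - 47\right) = 8 \left(-92\right) = -736$)
$\left(V + 3 \cdot 2\right) Y = \left(-5 + 3 \cdot 2\right) \left(-736\right) = \left(-5 + 6\right) \left(-736\right) = 1 \left(-736\right) = -736$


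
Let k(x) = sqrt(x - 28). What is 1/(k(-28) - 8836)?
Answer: -2209/19518738 - I*sqrt(14)/39037476 ≈ -0.00011317 - 9.5848e-8*I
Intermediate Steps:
k(x) = sqrt(-28 + x)
1/(k(-28) - 8836) = 1/(sqrt(-28 - 28) - 8836) = 1/(sqrt(-56) - 8836) = 1/(2*I*sqrt(14) - 8836) = 1/(-8836 + 2*I*sqrt(14))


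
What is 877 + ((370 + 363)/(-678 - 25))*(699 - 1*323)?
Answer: 340923/703 ≈ 484.95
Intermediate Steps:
877 + ((370 + 363)/(-678 - 25))*(699 - 1*323) = 877 + (733/(-703))*(699 - 323) = 877 + (733*(-1/703))*376 = 877 - 733/703*376 = 877 - 275608/703 = 340923/703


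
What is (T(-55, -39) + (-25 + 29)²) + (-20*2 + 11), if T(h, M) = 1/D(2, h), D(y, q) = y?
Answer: -25/2 ≈ -12.500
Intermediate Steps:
T(h, M) = ½ (T(h, M) = 1/2 = ½)
(T(-55, -39) + (-25 + 29)²) + (-20*2 + 11) = (½ + (-25 + 29)²) + (-20*2 + 11) = (½ + 4²) + (-40 + 11) = (½ + 16) - 29 = 33/2 - 29 = -25/2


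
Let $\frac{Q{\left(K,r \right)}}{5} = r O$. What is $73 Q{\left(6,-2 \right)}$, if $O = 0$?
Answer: $0$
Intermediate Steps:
$Q{\left(K,r \right)} = 0$ ($Q{\left(K,r \right)} = 5 r 0 = 5 \cdot 0 = 0$)
$73 Q{\left(6,-2 \right)} = 73 \cdot 0 = 0$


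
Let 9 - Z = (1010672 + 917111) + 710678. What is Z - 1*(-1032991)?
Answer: -1605461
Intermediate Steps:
Z = -2638452 (Z = 9 - ((1010672 + 917111) + 710678) = 9 - (1927783 + 710678) = 9 - 1*2638461 = 9 - 2638461 = -2638452)
Z - 1*(-1032991) = -2638452 - 1*(-1032991) = -2638452 + 1032991 = -1605461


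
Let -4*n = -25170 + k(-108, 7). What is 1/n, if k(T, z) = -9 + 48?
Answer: 4/25131 ≈ 0.00015917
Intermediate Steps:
k(T, z) = 39
n = 25131/4 (n = -(-25170 + 39)/4 = -1/4*(-25131) = 25131/4 ≈ 6282.8)
1/n = 1/(25131/4) = 4/25131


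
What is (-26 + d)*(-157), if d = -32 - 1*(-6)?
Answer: 8164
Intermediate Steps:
d = -26 (d = -32 + 6 = -26)
(-26 + d)*(-157) = (-26 - 26)*(-157) = -52*(-157) = 8164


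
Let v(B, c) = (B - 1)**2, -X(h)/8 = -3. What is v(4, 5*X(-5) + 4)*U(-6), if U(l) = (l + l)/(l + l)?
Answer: 9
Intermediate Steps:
U(l) = 1 (U(l) = (2*l)/((2*l)) = (2*l)*(1/(2*l)) = 1)
X(h) = 24 (X(h) = -8*(-3) = 24)
v(B, c) = (-1 + B)**2
v(4, 5*X(-5) + 4)*U(-6) = (-1 + 4)**2*1 = 3**2*1 = 9*1 = 9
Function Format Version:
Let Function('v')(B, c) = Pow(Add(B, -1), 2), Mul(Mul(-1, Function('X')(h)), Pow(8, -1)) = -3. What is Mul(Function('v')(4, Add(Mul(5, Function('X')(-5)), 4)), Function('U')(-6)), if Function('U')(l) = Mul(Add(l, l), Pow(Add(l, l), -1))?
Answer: 9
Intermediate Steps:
Function('U')(l) = 1 (Function('U')(l) = Mul(Mul(2, l), Pow(Mul(2, l), -1)) = Mul(Mul(2, l), Mul(Rational(1, 2), Pow(l, -1))) = 1)
Function('X')(h) = 24 (Function('X')(h) = Mul(-8, -3) = 24)
Function('v')(B, c) = Pow(Add(-1, B), 2)
Mul(Function('v')(4, Add(Mul(5, Function('X')(-5)), 4)), Function('U')(-6)) = Mul(Pow(Add(-1, 4), 2), 1) = Mul(Pow(3, 2), 1) = Mul(9, 1) = 9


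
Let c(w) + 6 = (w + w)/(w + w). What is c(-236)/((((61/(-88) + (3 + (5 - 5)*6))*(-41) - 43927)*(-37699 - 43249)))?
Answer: -110/78396094063 ≈ -1.4031e-9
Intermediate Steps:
c(w) = -5 (c(w) = -6 + (w + w)/(w + w) = -6 + (2*w)/((2*w)) = -6 + (2*w)*(1/(2*w)) = -6 + 1 = -5)
c(-236)/((((61/(-88) + (3 + (5 - 5)*6))*(-41) - 43927)*(-37699 - 43249))) = -5*1/((-37699 - 43249)*((61/(-88) + (3 + (5 - 5)*6))*(-41) - 43927)) = -5*(-1/(80948*((61*(-1/88) + (3 + 0*6))*(-41) - 43927))) = -5*(-1/(80948*((-61/88 + (3 + 0))*(-41) - 43927))) = -5*(-1/(80948*((-61/88 + 3)*(-41) - 43927))) = -5*(-1/(80948*((203/88)*(-41) - 43927))) = -5*(-1/(80948*(-8323/88 - 43927))) = -5/((-3873899/88*(-80948))) = -5/78396094063/22 = -5*22/78396094063 = -110/78396094063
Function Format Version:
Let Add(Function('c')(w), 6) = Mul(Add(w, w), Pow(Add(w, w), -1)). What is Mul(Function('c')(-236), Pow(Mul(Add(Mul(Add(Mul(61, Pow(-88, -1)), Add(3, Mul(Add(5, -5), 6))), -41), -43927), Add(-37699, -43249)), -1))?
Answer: Rational(-110, 78396094063) ≈ -1.4031e-9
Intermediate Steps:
Function('c')(w) = -5 (Function('c')(w) = Add(-6, Mul(Add(w, w), Pow(Add(w, w), -1))) = Add(-6, Mul(Mul(2, w), Pow(Mul(2, w), -1))) = Add(-6, Mul(Mul(2, w), Mul(Rational(1, 2), Pow(w, -1)))) = Add(-6, 1) = -5)
Mul(Function('c')(-236), Pow(Mul(Add(Mul(Add(Mul(61, Pow(-88, -1)), Add(3, Mul(Add(5, -5), 6))), -41), -43927), Add(-37699, -43249)), -1)) = Mul(-5, Pow(Mul(Add(Mul(Add(Mul(61, Pow(-88, -1)), Add(3, Mul(Add(5, -5), 6))), -41), -43927), Add(-37699, -43249)), -1)) = Mul(-5, Pow(Mul(Add(Mul(Add(Mul(61, Rational(-1, 88)), Add(3, Mul(0, 6))), -41), -43927), -80948), -1)) = Mul(-5, Pow(Mul(Add(Mul(Add(Rational(-61, 88), Add(3, 0)), -41), -43927), -80948), -1)) = Mul(-5, Pow(Mul(Add(Mul(Add(Rational(-61, 88), 3), -41), -43927), -80948), -1)) = Mul(-5, Pow(Mul(Add(Mul(Rational(203, 88), -41), -43927), -80948), -1)) = Mul(-5, Pow(Mul(Add(Rational(-8323, 88), -43927), -80948), -1)) = Mul(-5, Pow(Mul(Rational(-3873899, 88), -80948), -1)) = Mul(-5, Pow(Rational(78396094063, 22), -1)) = Mul(-5, Rational(22, 78396094063)) = Rational(-110, 78396094063)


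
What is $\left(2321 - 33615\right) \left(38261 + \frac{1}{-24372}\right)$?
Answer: $- \frac{14590781982877}{12186} \approx -1.1973 \cdot 10^{9}$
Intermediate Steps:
$\left(2321 - 33615\right) \left(38261 + \frac{1}{-24372}\right) = - 31294 \left(38261 - \frac{1}{24372}\right) = \left(-31294\right) \frac{932497091}{24372} = - \frac{14590781982877}{12186}$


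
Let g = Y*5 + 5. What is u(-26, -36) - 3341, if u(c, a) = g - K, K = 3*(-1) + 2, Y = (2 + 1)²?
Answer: -3290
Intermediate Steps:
Y = 9 (Y = 3² = 9)
g = 50 (g = 9*5 + 5 = 45 + 5 = 50)
K = -1 (K = -3 + 2 = -1)
u(c, a) = 51 (u(c, a) = 50 - 1*(-1) = 50 + 1 = 51)
u(-26, -36) - 3341 = 51 - 3341 = -3290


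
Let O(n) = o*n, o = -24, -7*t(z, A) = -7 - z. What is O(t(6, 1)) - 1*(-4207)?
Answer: 29137/7 ≈ 4162.4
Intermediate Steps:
t(z, A) = 1 + z/7 (t(z, A) = -(-7 - z)/7 = 1 + z/7)
O(n) = -24*n
O(t(6, 1)) - 1*(-4207) = -24*(1 + (⅐)*6) - 1*(-4207) = -24*(1 + 6/7) + 4207 = -24*13/7 + 4207 = -312/7 + 4207 = 29137/7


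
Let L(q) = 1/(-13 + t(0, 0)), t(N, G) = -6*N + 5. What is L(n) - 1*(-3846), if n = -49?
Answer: 30767/8 ≈ 3845.9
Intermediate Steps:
t(N, G) = 5 - 6*N
L(q) = -1/8 (L(q) = 1/(-13 + (5 - 6*0)) = 1/(-13 + (5 + 0)) = 1/(-13 + 5) = 1/(-8) = -1/8)
L(n) - 1*(-3846) = -1/8 - 1*(-3846) = -1/8 + 3846 = 30767/8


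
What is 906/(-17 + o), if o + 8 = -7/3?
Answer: -1359/41 ≈ -33.146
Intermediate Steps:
o = -31/3 (o = -8 - 7/3 = -31/3 ≈ -10.333)
906/(-17 + o) = 906/(-17 - 31/3) = 906/(-82/3) = -3/82*906 = -1359/41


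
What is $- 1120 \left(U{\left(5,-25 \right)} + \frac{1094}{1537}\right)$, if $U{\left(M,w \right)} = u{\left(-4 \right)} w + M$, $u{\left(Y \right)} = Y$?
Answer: $- \frac{181976480}{1537} \approx -1.184 \cdot 10^{5}$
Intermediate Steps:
$U{\left(M,w \right)} = M - 4 w$ ($U{\left(M,w \right)} = - 4 w + M = M - 4 w$)
$- 1120 \left(U{\left(5,-25 \right)} + \frac{1094}{1537}\right) = - 1120 \left(\left(5 - -100\right) + \frac{1094}{1537}\right) = - 1120 \left(\left(5 + 100\right) + 1094 \cdot \frac{1}{1537}\right) = - 1120 \left(105 + \frac{1094}{1537}\right) = \left(-1120\right) \frac{162479}{1537} = - \frac{181976480}{1537}$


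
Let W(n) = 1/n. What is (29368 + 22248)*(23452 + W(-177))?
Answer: 214258170848/177 ≈ 1.2105e+9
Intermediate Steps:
(29368 + 22248)*(23452 + W(-177)) = (29368 + 22248)*(23452 + 1/(-177)) = 51616*(23452 - 1/177) = 51616*(4151003/177) = 214258170848/177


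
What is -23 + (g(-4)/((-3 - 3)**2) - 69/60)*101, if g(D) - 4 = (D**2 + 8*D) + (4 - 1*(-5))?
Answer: -4427/30 ≈ -147.57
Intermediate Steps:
g(D) = 13 + D**2 + 8*D (g(D) = 4 + ((D**2 + 8*D) + (4 - 1*(-5))) = 4 + ((D**2 + 8*D) + (4 + 5)) = 4 + ((D**2 + 8*D) + 9) = 4 + (9 + D**2 + 8*D) = 13 + D**2 + 8*D)
-23 + (g(-4)/((-3 - 3)**2) - 69/60)*101 = -23 + ((13 + (-4)**2 + 8*(-4))/((-3 - 3)**2) - 69/60)*101 = -23 + ((13 + 16 - 32)/((-6)**2) - 69*1/60)*101 = -23 + (-3/36 - 23/20)*101 = -23 + (-3*1/36 - 23/20)*101 = -23 + (-1/12 - 23/20)*101 = -23 - 37/30*101 = -23 - 3737/30 = -4427/30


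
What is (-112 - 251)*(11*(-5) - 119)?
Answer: 63162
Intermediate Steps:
(-112 - 251)*(11*(-5) - 119) = -363*(-55 - 119) = -363*(-174) = 63162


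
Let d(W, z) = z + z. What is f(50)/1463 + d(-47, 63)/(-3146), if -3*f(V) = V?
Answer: -32287/627627 ≈ -0.051443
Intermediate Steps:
f(V) = -V/3
d(W, z) = 2*z
f(50)/1463 + d(-47, 63)/(-3146) = -⅓*50/1463 + (2*63)/(-3146) = -50/3*1/1463 + 126*(-1/3146) = -50/4389 - 63/1573 = -32287/627627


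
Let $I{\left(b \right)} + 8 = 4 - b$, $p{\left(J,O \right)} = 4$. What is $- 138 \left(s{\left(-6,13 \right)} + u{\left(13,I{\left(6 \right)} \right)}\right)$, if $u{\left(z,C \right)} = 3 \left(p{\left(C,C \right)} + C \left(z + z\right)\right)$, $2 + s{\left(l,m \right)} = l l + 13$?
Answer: $99498$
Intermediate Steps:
$s{\left(l,m \right)} = 11 + l^{2}$ ($s{\left(l,m \right)} = -2 + \left(l l + 13\right) = -2 + \left(l^{2} + 13\right) = -2 + \left(13 + l^{2}\right) = 11 + l^{2}$)
$I{\left(b \right)} = -4 - b$ ($I{\left(b \right)} = -8 - \left(-4 + b\right) = -4 - b$)
$u{\left(z,C \right)} = 12 + 6 C z$ ($u{\left(z,C \right)} = 3 \left(4 + C \left(z + z\right)\right) = 3 \left(4 + C 2 z\right) = 3 \left(4 + 2 C z\right) = 12 + 6 C z$)
$- 138 \left(s{\left(-6,13 \right)} + u{\left(13,I{\left(6 \right)} \right)}\right) = - 138 \left(\left(11 + \left(-6\right)^{2}\right) + \left(12 + 6 \left(-4 - 6\right) 13\right)\right) = - 138 \left(\left(11 + 36\right) + \left(12 + 6 \left(-4 - 6\right) 13\right)\right) = - 138 \left(47 + \left(12 + 6 \left(-10\right) 13\right)\right) = - 138 \left(47 + \left(12 - 780\right)\right) = - 138 \left(47 - 768\right) = \left(-138\right) \left(-721\right) = 99498$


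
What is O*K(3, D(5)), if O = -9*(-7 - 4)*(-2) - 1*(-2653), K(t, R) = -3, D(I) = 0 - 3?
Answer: -7365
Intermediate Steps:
D(I) = -3
O = 2455 (O = -9*(-11)*(-2) + 2653 = 99*(-2) + 2653 = -198 + 2653 = 2455)
O*K(3, D(5)) = 2455*(-3) = -7365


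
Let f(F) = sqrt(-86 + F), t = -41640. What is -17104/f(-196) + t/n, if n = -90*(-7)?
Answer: -1388/21 + 8552*I*sqrt(282)/141 ≈ -66.095 + 1018.5*I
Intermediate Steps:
n = 630
-17104/f(-196) + t/n = -17104/sqrt(-86 - 196) - 41640/630 = -17104*(-I*sqrt(282)/282) - 41640*1/630 = -17104*(-I*sqrt(282)/282) - 1388/21 = -(-8552)*I*sqrt(282)/141 - 1388/21 = 8552*I*sqrt(282)/141 - 1388/21 = -1388/21 + 8552*I*sqrt(282)/141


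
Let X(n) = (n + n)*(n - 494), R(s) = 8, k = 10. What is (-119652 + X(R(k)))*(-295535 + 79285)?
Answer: 27556305000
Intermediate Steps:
X(n) = 2*n*(-494 + n) (X(n) = (2*n)*(-494 + n) = 2*n*(-494 + n))
(-119652 + X(R(k)))*(-295535 + 79285) = (-119652 + 2*8*(-494 + 8))*(-295535 + 79285) = (-119652 + 2*8*(-486))*(-216250) = (-119652 - 7776)*(-216250) = -127428*(-216250) = 27556305000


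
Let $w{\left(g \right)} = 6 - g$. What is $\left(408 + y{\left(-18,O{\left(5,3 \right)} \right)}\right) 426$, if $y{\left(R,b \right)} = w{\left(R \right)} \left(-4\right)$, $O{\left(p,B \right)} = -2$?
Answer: $132912$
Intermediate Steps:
$y{\left(R,b \right)} = -24 + 4 R$ ($y{\left(R,b \right)} = \left(6 - R\right) \left(-4\right) = -24 + 4 R$)
$\left(408 + y{\left(-18,O{\left(5,3 \right)} \right)}\right) 426 = \left(408 + \left(-24 + 4 \left(-18\right)\right)\right) 426 = \left(408 - 96\right) 426 = 312 \cdot 426 = 132912$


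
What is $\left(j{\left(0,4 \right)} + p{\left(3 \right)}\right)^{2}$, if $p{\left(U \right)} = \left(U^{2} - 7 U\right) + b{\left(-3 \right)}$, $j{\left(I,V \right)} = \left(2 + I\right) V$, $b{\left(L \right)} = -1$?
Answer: $25$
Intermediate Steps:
$j{\left(I,V \right)} = V \left(2 + I\right)$
$p{\left(U \right)} = -1 + U^{2} - 7 U$ ($p{\left(U \right)} = \left(U^{2} - 7 U\right) - 1 = -1 + U^{2} - 7 U$)
$\left(j{\left(0,4 \right)} + p{\left(3 \right)}\right)^{2} = \left(4 \left(2 + 0\right) - \left(22 - 9\right)\right)^{2} = \left(4 \cdot 2 - 13\right)^{2} = \left(8 - 13\right)^{2} = \left(-5\right)^{2} = 25$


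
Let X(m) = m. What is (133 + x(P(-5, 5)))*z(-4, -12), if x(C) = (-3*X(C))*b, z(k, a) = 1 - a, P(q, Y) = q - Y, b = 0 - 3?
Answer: 559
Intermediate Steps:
b = -3
x(C) = 9*C (x(C) = -3*C*(-3) = 9*C)
(133 + x(P(-5, 5)))*z(-4, -12) = (133 + 9*(-5 - 1*5))*(1 - 1*(-12)) = (133 + 9*(-5 - 5))*(1 + 12) = (133 + 9*(-10))*13 = (133 - 90)*13 = 43*13 = 559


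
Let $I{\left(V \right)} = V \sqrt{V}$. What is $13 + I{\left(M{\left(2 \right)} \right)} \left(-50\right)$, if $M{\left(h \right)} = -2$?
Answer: $13 + 100 i \sqrt{2} \approx 13.0 + 141.42 i$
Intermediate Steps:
$I{\left(V \right)} = V^{\frac{3}{2}}$
$13 + I{\left(M{\left(2 \right)} \right)} \left(-50\right) = 13 + \left(-2\right)^{\frac{3}{2}} \left(-50\right) = 13 + - 2 i \sqrt{2} \left(-50\right) = 13 + 100 i \sqrt{2}$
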